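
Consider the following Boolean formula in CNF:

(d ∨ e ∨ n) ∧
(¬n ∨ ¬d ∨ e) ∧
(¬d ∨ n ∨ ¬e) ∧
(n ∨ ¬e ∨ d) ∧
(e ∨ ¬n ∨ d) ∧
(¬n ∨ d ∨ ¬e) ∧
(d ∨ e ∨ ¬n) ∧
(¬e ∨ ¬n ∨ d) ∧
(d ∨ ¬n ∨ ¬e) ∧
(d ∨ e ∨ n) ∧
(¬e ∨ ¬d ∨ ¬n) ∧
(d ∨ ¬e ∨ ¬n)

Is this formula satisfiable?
Yes

Yes, the formula is satisfiable.

One satisfying assignment is: d=True, e=False, n=False

Verification: With this assignment, all 12 clauses evaluate to true.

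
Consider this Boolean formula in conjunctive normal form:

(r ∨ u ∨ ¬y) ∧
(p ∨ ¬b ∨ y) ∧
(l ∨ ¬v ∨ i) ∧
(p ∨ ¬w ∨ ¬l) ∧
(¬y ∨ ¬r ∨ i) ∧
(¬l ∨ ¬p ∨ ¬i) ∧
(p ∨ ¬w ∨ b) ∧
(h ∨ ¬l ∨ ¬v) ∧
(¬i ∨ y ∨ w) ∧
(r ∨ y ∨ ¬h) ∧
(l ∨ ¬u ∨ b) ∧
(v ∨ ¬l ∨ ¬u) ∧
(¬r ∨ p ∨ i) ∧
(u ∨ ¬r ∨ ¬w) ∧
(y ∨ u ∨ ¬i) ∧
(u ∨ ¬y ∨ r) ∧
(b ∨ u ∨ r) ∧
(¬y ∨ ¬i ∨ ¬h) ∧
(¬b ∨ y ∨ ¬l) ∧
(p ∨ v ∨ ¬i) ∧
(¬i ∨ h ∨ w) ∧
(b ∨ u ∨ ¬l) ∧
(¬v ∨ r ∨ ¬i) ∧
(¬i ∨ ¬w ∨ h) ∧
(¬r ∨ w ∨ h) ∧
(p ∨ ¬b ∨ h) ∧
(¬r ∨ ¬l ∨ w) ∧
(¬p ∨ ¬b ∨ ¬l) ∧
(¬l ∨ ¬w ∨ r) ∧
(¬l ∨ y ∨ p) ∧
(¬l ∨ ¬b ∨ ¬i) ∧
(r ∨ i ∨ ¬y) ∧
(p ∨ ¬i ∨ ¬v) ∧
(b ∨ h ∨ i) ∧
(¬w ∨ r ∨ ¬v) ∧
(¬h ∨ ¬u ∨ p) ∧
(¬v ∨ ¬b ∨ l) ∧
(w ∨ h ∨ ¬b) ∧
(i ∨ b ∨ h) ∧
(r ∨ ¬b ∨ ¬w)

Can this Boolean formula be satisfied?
Yes

Yes, the formula is satisfiable.

One satisfying assignment is: i=False, b=True, v=False, h=False, u=True, y=False, l=False, w=True, r=True, p=True

Verification: With this assignment, all 40 clauses evaluate to true.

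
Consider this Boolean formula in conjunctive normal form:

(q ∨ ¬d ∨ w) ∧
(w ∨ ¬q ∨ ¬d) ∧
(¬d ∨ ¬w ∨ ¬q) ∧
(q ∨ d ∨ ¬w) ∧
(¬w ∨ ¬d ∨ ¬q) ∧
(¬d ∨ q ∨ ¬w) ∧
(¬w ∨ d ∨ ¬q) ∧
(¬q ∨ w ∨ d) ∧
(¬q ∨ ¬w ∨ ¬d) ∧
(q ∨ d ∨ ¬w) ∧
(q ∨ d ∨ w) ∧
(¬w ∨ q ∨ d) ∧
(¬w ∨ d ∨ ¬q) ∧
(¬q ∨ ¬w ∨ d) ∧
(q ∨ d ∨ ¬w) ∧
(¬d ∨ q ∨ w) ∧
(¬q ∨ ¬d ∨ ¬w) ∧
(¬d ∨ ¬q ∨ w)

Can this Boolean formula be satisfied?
No

No, the formula is not satisfiable.

No assignment of truth values to the variables can make all 18 clauses true simultaneously.

The formula is UNSAT (unsatisfiable).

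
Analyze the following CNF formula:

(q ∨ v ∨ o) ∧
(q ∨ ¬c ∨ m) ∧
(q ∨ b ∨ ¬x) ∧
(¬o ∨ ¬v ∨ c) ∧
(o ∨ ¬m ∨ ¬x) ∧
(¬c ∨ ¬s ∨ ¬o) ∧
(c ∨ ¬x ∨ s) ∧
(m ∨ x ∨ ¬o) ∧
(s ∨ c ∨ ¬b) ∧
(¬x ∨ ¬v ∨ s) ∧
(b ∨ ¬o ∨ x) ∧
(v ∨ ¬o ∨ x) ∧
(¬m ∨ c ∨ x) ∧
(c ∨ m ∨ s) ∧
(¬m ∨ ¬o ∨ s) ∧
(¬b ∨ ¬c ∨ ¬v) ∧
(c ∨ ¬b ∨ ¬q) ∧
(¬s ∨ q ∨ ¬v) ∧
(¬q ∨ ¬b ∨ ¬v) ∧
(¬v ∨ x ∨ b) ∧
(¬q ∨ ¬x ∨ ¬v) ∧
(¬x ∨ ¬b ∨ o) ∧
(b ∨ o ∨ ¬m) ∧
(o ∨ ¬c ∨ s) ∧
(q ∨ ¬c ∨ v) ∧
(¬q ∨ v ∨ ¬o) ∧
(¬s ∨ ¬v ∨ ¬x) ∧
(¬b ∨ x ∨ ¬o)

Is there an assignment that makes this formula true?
Yes

Yes, the formula is satisfiable.

One satisfying assignment is: m=True, c=True, o=False, q=True, b=True, x=False, s=True, v=False

Verification: With this assignment, all 28 clauses evaluate to true.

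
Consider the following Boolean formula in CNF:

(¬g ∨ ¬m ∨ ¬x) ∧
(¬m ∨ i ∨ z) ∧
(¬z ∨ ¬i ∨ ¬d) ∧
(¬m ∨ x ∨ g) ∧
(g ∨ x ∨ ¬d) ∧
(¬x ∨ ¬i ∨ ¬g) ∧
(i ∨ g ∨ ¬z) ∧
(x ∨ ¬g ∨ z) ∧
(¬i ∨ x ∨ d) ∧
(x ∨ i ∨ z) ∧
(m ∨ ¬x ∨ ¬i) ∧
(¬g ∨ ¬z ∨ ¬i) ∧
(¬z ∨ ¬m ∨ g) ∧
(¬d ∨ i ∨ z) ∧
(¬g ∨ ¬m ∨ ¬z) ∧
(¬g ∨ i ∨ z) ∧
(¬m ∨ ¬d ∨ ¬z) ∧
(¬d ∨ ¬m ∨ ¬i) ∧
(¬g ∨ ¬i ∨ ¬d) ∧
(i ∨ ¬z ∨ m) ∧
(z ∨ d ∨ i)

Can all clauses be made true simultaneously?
Yes

Yes, the formula is satisfiable.

One satisfying assignment is: i=True, g=False, d=False, m=True, x=True, z=False

Verification: With this assignment, all 21 clauses evaluate to true.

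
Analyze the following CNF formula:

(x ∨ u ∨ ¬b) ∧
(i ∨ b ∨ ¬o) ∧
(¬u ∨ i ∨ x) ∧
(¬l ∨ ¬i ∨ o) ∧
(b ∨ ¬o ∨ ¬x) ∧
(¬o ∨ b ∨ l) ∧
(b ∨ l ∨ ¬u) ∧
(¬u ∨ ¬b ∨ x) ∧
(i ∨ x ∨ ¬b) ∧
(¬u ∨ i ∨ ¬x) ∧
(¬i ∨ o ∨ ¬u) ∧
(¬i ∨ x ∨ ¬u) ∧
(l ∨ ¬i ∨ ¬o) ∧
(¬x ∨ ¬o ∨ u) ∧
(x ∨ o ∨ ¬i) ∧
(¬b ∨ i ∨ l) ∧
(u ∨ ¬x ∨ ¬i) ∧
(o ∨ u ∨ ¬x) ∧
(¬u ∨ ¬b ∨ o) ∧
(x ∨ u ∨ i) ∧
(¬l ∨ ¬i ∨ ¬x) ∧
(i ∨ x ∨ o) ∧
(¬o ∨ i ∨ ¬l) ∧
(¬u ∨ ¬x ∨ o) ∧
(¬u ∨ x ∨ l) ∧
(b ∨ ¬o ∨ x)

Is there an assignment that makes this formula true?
No

No, the formula is not satisfiable.

No assignment of truth values to the variables can make all 26 clauses true simultaneously.

The formula is UNSAT (unsatisfiable).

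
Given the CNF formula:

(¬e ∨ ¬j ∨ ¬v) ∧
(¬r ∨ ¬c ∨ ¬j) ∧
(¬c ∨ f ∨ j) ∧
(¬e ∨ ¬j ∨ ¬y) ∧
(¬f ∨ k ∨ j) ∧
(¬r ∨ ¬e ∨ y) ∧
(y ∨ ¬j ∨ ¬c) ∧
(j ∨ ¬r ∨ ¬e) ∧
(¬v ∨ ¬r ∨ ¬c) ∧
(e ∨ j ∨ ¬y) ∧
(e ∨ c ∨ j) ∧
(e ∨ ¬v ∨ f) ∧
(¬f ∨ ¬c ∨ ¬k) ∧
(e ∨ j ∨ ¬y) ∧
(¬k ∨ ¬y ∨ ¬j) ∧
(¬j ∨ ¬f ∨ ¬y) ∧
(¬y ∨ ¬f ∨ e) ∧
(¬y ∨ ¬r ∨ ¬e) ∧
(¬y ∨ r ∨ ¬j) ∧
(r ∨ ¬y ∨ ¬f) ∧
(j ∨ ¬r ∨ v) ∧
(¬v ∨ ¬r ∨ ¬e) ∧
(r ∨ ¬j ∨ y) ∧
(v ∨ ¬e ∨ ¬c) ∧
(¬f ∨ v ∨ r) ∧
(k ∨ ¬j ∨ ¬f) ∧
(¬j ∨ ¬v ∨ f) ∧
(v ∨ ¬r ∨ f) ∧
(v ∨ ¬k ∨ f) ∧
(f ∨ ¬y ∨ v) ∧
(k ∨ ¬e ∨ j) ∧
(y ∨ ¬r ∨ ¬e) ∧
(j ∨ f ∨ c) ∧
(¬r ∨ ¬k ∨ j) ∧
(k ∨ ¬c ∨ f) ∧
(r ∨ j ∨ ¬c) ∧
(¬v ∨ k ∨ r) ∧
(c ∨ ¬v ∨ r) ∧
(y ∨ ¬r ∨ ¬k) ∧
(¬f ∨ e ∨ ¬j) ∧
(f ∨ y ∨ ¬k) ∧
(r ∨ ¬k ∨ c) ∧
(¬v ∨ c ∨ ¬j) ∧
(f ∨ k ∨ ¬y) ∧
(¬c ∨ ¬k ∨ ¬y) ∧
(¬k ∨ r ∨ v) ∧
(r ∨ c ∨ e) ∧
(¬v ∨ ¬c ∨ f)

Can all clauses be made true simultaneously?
No

No, the formula is not satisfiable.

No assignment of truth values to the variables can make all 48 clauses true simultaneously.

The formula is UNSAT (unsatisfiable).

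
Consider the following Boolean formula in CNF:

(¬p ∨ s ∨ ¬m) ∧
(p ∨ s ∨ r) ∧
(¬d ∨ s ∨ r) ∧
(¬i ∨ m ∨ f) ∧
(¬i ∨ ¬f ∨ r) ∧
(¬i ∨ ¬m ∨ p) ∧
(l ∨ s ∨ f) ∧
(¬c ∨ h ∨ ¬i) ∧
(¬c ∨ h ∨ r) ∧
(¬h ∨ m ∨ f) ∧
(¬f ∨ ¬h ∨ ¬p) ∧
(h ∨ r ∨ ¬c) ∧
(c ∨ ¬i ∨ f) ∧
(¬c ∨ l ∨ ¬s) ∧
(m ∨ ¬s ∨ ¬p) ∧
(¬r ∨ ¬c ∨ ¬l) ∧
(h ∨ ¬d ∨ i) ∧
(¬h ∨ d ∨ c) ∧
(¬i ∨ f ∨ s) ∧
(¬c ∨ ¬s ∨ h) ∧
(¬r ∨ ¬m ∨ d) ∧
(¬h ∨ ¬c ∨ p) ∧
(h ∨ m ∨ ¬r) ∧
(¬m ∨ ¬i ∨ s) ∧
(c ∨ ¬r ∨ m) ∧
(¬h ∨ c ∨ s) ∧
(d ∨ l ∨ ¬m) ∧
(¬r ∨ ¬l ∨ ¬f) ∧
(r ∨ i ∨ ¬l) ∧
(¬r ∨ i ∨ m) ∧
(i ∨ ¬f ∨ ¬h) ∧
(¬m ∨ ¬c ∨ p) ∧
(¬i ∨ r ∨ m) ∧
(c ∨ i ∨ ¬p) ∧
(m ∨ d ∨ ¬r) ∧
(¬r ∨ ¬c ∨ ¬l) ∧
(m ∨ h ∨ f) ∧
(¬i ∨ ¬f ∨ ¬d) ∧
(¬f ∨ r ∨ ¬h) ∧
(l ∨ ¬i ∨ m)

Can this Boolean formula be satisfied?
Yes

Yes, the formula is satisfiable.

One satisfying assignment is: p=False, s=True, f=True, r=False, l=False, i=False, h=False, c=False, d=False, m=False

Verification: With this assignment, all 40 clauses evaluate to true.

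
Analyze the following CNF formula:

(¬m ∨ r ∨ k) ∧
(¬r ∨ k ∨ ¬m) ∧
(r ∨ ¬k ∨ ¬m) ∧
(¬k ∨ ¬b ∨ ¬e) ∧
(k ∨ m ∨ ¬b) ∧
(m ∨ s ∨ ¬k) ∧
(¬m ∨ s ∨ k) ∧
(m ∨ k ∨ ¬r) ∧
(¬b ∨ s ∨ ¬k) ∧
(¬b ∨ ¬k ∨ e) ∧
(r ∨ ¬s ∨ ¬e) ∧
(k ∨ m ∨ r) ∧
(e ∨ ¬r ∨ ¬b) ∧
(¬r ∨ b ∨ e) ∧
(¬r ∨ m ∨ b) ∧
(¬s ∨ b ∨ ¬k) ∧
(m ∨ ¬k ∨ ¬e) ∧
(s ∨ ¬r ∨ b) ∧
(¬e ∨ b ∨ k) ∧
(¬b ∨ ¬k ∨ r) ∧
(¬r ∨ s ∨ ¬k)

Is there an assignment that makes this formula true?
No

No, the formula is not satisfiable.

No assignment of truth values to the variables can make all 21 clauses true simultaneously.

The formula is UNSAT (unsatisfiable).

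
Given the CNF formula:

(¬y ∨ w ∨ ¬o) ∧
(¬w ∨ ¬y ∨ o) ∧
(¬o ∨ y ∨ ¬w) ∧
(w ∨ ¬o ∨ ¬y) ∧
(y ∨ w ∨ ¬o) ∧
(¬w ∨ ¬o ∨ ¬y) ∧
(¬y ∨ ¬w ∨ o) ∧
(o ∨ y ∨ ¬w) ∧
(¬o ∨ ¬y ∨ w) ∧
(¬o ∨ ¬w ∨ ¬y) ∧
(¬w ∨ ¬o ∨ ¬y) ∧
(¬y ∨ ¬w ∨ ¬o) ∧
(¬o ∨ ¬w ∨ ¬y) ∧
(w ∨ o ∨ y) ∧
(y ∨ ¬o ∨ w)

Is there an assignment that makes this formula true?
Yes

Yes, the formula is satisfiable.

One satisfying assignment is: y=True, w=False, o=False

Verification: With this assignment, all 15 clauses evaluate to true.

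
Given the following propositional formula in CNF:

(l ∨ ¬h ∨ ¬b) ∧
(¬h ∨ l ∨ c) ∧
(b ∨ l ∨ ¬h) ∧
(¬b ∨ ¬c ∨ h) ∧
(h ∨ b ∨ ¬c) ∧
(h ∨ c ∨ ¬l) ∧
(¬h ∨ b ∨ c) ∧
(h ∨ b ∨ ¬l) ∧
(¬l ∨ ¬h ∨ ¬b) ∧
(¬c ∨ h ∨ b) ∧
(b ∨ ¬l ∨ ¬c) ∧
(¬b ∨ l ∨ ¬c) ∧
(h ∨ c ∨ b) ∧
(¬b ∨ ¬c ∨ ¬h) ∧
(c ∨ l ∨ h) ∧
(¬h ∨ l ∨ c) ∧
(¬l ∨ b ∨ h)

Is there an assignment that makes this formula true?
No

No, the formula is not satisfiable.

No assignment of truth values to the variables can make all 17 clauses true simultaneously.

The formula is UNSAT (unsatisfiable).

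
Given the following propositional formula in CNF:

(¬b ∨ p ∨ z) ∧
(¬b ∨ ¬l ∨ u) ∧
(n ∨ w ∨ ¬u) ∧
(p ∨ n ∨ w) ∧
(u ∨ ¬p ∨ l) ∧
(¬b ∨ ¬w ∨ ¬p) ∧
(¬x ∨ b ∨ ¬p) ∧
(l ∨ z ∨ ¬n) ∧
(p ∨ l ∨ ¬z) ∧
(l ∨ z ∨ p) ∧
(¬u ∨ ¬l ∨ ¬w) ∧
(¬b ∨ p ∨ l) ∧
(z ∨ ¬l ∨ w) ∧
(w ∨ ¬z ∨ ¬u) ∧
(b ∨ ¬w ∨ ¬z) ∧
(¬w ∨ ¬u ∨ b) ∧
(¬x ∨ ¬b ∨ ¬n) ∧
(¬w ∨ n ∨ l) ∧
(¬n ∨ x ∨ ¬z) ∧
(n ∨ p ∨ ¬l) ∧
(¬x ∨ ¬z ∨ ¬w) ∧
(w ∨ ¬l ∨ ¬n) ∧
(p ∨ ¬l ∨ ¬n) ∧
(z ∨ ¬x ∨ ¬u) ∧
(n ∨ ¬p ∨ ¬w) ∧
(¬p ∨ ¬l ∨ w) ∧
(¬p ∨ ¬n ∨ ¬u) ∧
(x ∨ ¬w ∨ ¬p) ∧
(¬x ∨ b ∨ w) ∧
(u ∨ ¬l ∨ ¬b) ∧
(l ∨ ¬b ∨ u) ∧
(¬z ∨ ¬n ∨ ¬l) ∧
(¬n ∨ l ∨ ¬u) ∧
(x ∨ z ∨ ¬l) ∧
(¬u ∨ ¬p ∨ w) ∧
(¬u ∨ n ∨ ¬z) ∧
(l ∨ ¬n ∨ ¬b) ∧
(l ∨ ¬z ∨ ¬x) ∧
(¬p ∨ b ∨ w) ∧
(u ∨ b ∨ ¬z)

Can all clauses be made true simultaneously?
No

No, the formula is not satisfiable.

No assignment of truth values to the variables can make all 40 clauses true simultaneously.

The formula is UNSAT (unsatisfiable).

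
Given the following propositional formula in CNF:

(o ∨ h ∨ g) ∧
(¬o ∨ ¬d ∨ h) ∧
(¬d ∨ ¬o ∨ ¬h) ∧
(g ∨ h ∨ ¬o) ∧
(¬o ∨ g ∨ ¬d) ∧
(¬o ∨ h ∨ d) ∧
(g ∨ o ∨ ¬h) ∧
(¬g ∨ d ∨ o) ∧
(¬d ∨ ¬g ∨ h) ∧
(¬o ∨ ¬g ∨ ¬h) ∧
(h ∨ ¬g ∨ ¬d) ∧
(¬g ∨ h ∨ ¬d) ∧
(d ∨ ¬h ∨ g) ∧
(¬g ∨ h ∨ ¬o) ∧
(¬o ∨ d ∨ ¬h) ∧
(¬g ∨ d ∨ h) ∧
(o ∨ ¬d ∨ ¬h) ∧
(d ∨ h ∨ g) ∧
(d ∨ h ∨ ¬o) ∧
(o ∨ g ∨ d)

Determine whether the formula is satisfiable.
No

No, the formula is not satisfiable.

No assignment of truth values to the variables can make all 20 clauses true simultaneously.

The formula is UNSAT (unsatisfiable).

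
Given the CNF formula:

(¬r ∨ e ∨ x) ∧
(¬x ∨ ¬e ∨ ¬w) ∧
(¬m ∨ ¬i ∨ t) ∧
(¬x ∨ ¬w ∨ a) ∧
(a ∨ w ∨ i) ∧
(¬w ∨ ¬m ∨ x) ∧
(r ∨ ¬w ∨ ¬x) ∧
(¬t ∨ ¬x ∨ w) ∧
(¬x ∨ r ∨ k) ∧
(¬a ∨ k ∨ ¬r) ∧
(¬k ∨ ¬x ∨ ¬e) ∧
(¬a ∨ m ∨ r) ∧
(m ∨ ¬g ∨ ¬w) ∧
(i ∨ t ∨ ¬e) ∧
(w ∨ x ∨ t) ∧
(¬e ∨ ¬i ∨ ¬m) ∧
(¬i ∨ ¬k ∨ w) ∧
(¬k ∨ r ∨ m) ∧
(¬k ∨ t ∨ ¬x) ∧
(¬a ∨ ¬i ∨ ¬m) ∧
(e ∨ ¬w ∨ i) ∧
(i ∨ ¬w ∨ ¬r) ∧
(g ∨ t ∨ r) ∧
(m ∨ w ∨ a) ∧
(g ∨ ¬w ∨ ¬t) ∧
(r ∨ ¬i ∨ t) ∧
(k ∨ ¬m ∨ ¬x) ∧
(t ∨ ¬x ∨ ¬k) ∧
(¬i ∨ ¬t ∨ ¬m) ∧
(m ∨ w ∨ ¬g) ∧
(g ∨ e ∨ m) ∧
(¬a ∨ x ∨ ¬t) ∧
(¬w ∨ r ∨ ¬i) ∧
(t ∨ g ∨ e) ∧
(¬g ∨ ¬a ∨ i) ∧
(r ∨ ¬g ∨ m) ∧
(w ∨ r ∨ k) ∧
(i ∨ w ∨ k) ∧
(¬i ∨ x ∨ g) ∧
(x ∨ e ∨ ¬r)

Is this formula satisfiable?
No

No, the formula is not satisfiable.

No assignment of truth values to the variables can make all 40 clauses true simultaneously.

The formula is UNSAT (unsatisfiable).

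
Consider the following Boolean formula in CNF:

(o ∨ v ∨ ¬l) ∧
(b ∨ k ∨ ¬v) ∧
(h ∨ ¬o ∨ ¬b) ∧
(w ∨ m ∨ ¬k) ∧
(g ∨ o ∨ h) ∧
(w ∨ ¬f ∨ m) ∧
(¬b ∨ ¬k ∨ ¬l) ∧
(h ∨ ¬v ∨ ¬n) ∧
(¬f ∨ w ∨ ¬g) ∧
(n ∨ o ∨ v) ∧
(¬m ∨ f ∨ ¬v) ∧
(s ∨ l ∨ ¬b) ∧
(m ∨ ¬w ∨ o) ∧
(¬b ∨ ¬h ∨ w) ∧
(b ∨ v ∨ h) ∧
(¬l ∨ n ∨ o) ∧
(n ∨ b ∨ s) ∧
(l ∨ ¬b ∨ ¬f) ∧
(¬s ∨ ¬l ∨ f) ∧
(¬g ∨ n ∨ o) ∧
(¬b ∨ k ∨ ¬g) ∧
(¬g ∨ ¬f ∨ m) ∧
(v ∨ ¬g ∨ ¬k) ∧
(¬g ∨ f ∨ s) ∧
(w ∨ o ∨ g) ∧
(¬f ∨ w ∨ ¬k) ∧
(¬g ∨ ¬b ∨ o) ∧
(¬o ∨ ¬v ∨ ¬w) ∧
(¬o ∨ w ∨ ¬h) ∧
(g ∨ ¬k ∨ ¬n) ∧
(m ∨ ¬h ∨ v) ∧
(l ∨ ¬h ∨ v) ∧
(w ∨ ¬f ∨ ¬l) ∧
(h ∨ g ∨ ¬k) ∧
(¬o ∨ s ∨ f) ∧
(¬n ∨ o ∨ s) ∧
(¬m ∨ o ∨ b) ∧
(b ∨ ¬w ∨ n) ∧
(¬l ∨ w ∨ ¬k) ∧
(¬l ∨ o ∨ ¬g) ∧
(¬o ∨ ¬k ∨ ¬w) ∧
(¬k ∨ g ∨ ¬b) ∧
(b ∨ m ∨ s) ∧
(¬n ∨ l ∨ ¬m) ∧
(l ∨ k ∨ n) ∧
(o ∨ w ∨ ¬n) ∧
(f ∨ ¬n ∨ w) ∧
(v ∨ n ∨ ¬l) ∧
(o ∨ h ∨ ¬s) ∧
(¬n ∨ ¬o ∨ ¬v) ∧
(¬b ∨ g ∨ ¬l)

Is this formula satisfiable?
Yes

Yes, the formula is satisfiable.

One satisfying assignment is: h=True, m=True, g=False, n=True, k=False, v=False, l=True, w=True, s=False, b=False, f=True, o=True

Verification: With this assignment, all 51 clauses evaluate to true.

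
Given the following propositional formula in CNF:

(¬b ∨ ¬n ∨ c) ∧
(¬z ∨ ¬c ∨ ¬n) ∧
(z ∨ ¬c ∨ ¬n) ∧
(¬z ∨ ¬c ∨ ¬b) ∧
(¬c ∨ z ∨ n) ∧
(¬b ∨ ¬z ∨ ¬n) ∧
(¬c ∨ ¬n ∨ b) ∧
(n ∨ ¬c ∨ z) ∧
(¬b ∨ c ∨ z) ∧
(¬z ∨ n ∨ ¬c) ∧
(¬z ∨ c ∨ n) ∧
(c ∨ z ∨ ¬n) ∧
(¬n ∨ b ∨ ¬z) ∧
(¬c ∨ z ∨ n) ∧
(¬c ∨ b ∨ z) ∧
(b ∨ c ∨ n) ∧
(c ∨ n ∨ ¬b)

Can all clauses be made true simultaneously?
No

No, the formula is not satisfiable.

No assignment of truth values to the variables can make all 17 clauses true simultaneously.

The formula is UNSAT (unsatisfiable).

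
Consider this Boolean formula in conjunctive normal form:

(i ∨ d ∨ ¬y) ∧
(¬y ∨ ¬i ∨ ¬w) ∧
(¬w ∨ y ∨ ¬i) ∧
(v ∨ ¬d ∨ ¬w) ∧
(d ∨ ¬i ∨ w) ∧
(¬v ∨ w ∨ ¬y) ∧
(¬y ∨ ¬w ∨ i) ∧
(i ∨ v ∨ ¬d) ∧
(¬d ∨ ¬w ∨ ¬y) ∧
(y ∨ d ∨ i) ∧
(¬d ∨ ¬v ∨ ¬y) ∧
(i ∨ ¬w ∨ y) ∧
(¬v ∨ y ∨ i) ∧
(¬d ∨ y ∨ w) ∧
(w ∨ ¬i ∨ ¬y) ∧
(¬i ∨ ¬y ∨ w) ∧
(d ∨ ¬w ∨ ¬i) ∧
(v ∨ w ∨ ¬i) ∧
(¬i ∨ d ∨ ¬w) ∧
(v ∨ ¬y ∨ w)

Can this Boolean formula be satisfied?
No

No, the formula is not satisfiable.

No assignment of truth values to the variables can make all 20 clauses true simultaneously.

The formula is UNSAT (unsatisfiable).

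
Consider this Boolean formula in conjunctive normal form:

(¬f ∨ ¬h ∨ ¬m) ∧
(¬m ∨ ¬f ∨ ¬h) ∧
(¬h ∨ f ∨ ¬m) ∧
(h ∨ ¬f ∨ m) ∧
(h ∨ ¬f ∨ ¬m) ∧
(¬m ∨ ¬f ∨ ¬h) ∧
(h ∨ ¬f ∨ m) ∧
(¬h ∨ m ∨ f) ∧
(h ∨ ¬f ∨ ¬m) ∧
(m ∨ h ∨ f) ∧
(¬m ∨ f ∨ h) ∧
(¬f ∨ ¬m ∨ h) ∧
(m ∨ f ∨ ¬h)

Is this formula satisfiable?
Yes

Yes, the formula is satisfiable.

One satisfying assignment is: m=False, h=True, f=True

Verification: With this assignment, all 13 clauses evaluate to true.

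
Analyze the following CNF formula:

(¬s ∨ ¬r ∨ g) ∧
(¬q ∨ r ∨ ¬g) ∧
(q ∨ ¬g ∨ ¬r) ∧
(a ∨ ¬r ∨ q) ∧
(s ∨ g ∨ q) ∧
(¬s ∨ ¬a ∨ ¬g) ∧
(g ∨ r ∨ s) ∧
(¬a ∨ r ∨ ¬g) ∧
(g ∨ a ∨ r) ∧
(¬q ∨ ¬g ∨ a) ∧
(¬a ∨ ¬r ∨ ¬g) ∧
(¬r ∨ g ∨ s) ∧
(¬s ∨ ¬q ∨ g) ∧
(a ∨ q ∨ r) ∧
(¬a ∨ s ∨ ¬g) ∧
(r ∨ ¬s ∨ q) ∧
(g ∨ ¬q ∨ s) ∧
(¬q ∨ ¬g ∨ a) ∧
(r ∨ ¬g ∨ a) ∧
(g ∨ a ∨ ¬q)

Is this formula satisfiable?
No

No, the formula is not satisfiable.

No assignment of truth values to the variables can make all 20 clauses true simultaneously.

The formula is UNSAT (unsatisfiable).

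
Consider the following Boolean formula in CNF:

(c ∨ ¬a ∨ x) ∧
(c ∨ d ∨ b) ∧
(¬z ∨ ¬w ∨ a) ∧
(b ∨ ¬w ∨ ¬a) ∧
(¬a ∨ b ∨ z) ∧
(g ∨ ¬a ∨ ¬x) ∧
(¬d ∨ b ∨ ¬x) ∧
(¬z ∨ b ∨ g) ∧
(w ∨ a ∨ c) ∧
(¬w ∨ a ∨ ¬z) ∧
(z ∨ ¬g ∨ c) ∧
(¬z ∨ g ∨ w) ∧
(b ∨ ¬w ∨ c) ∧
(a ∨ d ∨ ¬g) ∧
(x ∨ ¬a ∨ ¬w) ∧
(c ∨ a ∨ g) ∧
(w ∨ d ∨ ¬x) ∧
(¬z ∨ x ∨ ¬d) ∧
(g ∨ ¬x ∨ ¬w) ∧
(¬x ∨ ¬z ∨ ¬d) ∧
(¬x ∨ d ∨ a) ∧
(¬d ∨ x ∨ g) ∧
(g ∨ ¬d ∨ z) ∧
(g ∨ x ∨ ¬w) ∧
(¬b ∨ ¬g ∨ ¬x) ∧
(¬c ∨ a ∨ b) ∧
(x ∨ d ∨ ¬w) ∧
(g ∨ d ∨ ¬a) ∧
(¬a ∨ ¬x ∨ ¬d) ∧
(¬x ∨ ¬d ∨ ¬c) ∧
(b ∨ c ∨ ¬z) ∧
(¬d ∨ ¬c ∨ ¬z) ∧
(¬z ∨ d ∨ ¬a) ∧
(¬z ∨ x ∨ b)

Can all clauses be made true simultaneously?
Yes

Yes, the formula is satisfiable.

One satisfying assignment is: c=True, a=False, g=False, d=False, z=False, w=False, b=True, x=False

Verification: With this assignment, all 34 clauses evaluate to true.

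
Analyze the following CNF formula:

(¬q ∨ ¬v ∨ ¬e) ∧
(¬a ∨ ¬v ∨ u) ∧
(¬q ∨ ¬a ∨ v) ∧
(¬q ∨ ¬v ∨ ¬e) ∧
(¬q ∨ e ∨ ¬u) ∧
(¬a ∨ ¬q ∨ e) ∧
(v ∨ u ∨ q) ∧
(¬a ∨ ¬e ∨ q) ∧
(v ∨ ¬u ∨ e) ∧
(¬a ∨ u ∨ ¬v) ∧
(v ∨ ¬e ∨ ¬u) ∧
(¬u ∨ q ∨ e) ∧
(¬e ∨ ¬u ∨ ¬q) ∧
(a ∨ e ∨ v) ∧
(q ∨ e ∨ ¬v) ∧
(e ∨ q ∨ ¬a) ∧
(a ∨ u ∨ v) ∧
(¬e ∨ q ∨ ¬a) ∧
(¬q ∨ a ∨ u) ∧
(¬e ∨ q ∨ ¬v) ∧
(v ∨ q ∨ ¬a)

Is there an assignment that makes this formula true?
No

No, the formula is not satisfiable.

No assignment of truth values to the variables can make all 21 clauses true simultaneously.

The formula is UNSAT (unsatisfiable).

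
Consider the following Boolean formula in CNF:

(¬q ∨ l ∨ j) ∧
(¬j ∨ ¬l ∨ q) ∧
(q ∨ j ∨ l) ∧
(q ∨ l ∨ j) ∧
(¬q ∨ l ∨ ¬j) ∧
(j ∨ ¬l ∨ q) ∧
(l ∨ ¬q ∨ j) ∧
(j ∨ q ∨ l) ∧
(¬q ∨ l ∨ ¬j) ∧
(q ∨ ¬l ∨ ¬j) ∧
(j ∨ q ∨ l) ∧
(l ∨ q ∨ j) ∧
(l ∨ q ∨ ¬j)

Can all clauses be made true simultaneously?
Yes

Yes, the formula is satisfiable.

One satisfying assignment is: q=True, l=True, j=False

Verification: With this assignment, all 13 clauses evaluate to true.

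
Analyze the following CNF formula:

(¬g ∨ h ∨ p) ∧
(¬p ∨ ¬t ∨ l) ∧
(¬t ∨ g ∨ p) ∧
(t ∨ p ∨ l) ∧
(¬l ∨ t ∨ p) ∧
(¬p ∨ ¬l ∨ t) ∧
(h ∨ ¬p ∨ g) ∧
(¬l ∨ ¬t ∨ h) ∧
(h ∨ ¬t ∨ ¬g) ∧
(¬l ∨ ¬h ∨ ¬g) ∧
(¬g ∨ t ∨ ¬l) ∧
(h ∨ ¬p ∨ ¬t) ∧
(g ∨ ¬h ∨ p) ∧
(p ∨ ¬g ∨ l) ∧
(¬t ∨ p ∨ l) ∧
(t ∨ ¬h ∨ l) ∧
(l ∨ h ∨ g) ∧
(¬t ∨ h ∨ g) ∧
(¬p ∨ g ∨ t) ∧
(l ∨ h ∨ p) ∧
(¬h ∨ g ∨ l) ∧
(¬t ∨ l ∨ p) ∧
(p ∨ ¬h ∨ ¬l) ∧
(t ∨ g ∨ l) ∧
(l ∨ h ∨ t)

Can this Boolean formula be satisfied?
Yes

Yes, the formula is satisfiable.

One satisfying assignment is: g=False, h=True, l=True, t=True, p=True

Verification: With this assignment, all 25 clauses evaluate to true.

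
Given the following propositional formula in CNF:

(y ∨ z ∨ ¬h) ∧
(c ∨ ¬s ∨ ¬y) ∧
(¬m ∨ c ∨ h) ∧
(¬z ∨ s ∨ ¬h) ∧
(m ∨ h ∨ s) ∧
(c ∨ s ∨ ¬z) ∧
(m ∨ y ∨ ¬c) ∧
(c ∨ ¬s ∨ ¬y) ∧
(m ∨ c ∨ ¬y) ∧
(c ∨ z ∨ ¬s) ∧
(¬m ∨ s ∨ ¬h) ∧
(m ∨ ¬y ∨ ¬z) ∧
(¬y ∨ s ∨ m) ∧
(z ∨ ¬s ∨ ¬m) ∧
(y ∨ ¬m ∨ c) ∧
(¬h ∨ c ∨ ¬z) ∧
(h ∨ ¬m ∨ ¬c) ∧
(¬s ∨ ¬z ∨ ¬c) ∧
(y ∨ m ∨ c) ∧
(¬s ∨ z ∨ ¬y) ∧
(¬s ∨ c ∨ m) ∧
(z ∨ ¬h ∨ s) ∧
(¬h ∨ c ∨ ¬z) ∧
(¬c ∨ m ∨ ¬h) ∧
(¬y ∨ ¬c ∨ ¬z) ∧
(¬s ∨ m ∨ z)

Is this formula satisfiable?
No

No, the formula is not satisfiable.

No assignment of truth values to the variables can make all 26 clauses true simultaneously.

The formula is UNSAT (unsatisfiable).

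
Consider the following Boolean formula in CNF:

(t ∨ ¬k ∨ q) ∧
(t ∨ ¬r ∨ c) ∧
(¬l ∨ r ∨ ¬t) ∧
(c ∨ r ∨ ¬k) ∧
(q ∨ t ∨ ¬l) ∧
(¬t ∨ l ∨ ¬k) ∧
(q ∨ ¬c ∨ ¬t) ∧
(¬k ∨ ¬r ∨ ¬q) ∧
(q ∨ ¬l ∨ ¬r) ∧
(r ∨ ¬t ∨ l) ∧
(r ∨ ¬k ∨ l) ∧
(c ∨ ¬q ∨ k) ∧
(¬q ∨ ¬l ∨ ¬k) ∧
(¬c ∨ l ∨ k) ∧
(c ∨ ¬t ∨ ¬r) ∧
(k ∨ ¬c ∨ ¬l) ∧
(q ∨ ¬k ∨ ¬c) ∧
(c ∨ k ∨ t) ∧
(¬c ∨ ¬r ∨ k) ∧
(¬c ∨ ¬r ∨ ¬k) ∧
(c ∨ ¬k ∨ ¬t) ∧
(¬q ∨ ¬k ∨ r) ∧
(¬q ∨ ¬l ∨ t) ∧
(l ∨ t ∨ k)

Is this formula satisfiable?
No

No, the formula is not satisfiable.

No assignment of truth values to the variables can make all 24 clauses true simultaneously.

The formula is UNSAT (unsatisfiable).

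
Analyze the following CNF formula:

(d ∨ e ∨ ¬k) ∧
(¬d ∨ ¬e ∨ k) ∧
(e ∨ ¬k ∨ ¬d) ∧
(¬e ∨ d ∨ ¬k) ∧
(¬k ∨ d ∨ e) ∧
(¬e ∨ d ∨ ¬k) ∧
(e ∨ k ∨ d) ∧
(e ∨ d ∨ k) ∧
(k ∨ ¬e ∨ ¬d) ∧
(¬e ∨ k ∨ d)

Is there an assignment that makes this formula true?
Yes

Yes, the formula is satisfiable.

One satisfying assignment is: k=False, d=True, e=False

Verification: With this assignment, all 10 clauses evaluate to true.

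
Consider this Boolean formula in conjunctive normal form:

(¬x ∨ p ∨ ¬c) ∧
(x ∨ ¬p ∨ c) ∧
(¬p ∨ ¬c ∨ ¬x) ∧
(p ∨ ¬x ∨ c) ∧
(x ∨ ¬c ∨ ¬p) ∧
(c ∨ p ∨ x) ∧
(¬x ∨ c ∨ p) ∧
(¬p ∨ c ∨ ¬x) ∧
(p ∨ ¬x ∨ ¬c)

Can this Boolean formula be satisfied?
Yes

Yes, the formula is satisfiable.

One satisfying assignment is: p=False, x=False, c=True

Verification: With this assignment, all 9 clauses evaluate to true.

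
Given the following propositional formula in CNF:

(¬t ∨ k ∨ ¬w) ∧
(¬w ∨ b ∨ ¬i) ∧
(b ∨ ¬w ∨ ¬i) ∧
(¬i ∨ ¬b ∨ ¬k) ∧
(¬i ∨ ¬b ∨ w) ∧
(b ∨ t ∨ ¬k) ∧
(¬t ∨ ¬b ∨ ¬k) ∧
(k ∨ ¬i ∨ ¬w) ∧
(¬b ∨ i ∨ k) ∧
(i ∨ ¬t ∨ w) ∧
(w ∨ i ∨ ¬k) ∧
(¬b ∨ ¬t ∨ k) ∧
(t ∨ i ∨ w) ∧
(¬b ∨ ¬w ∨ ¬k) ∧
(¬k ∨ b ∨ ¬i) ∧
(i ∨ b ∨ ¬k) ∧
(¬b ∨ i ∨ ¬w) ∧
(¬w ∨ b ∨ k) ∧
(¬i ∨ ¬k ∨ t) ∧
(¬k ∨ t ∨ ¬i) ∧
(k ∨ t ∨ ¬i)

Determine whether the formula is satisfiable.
Yes

Yes, the formula is satisfiable.

One satisfying assignment is: i=True, b=False, w=False, t=True, k=False

Verification: With this assignment, all 21 clauses evaluate to true.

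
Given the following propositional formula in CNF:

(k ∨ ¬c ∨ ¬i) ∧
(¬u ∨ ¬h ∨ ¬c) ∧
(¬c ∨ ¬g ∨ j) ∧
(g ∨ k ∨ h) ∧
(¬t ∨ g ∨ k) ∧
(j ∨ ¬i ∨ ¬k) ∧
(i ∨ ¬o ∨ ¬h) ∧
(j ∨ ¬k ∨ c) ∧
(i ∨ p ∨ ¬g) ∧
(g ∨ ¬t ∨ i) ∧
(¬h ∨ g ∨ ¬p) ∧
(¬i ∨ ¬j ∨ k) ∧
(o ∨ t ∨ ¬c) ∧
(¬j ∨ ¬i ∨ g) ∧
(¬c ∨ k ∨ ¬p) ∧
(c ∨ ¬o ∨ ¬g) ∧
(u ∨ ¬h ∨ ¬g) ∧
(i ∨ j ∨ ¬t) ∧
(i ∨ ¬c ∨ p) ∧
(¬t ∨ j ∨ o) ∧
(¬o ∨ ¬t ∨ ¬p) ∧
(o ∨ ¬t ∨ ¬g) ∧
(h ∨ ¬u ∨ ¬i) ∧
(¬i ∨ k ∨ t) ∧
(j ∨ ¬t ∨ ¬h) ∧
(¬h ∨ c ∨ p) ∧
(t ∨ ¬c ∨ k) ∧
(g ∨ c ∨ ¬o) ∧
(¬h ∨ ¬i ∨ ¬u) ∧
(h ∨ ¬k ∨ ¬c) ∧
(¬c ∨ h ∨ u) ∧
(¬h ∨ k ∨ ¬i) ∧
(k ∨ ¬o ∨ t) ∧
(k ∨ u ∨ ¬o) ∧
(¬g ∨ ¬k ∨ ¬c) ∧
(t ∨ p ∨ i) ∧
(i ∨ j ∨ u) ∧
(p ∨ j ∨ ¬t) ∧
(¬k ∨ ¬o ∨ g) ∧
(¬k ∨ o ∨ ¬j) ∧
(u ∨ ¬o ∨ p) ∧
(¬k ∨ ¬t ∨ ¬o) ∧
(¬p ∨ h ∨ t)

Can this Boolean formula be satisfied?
Yes

Yes, the formula is satisfiable.

One satisfying assignment is: i=False, j=False, p=True, t=False, u=True, o=False, c=False, k=False, h=True, g=True

Verification: With this assignment, all 43 clauses evaluate to true.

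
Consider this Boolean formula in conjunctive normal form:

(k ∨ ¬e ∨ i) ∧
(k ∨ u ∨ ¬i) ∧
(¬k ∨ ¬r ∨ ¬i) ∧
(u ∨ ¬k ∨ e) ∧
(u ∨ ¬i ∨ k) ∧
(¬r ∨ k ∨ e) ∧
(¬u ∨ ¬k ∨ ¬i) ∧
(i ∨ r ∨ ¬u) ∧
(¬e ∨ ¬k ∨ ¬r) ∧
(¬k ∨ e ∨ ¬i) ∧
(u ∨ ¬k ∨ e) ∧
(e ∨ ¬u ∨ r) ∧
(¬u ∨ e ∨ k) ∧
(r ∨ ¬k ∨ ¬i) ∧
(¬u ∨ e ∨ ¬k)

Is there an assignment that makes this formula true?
Yes

Yes, the formula is satisfiable.

One satisfying assignment is: u=False, i=False, r=False, k=False, e=False

Verification: With this assignment, all 15 clauses evaluate to true.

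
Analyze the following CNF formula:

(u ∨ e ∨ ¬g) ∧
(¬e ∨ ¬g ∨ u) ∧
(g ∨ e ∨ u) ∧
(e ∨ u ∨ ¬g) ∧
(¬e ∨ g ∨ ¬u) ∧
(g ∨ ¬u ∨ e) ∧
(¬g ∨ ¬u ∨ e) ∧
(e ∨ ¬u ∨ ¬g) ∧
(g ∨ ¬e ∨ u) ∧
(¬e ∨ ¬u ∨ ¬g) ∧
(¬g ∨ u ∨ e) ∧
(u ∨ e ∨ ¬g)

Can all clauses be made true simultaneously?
No

No, the formula is not satisfiable.

No assignment of truth values to the variables can make all 12 clauses true simultaneously.

The formula is UNSAT (unsatisfiable).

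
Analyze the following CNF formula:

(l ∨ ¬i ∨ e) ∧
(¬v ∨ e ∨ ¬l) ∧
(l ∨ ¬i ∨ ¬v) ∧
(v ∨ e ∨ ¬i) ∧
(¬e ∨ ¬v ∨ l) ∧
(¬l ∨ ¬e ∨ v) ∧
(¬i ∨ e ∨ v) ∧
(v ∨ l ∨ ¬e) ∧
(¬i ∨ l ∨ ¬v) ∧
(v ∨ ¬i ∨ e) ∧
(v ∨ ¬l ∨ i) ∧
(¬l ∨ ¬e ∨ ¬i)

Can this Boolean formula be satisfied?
Yes

Yes, the formula is satisfiable.

One satisfying assignment is: l=False, v=False, e=False, i=False

Verification: With this assignment, all 12 clauses evaluate to true.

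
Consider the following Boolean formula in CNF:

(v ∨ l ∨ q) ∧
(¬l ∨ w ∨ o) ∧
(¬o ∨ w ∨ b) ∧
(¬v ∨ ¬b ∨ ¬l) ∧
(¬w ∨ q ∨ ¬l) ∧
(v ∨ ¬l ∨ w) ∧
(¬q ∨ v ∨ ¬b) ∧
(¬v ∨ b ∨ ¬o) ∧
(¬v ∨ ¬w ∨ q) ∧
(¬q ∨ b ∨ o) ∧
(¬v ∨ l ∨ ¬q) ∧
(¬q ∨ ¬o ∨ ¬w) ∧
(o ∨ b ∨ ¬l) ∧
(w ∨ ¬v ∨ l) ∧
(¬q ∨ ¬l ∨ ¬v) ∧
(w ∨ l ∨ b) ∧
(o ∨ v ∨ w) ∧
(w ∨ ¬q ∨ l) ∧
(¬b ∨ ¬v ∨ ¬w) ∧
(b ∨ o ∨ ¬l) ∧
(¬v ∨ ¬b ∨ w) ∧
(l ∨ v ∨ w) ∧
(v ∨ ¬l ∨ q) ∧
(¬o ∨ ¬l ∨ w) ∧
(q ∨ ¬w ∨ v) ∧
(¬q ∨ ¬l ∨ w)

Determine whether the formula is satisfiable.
No

No, the formula is not satisfiable.

No assignment of truth values to the variables can make all 26 clauses true simultaneously.

The formula is UNSAT (unsatisfiable).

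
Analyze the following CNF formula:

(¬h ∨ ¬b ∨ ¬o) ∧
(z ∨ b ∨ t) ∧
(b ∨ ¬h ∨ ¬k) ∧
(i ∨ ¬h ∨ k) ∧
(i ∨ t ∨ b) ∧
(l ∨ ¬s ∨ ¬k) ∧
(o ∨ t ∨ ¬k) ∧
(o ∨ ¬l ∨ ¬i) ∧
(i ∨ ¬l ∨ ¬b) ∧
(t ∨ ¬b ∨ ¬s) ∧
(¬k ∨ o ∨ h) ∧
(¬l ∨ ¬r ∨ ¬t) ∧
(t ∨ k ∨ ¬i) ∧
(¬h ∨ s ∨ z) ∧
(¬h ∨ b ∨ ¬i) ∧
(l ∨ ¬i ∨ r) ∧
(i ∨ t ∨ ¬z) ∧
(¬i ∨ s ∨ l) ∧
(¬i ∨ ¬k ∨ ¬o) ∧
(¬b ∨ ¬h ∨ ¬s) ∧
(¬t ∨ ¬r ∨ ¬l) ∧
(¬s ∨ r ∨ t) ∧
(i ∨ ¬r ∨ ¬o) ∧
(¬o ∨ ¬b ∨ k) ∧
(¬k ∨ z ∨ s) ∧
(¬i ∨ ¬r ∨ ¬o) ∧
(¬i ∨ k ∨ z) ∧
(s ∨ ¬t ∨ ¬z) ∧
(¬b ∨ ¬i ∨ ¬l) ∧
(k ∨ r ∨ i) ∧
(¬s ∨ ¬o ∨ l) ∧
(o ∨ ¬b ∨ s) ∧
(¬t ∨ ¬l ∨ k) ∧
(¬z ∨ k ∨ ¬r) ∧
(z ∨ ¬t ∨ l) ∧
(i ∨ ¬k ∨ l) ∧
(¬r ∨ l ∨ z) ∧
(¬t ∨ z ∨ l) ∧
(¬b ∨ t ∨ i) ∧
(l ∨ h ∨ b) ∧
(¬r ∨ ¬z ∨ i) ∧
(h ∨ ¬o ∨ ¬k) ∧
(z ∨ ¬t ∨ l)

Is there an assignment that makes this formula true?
No

No, the formula is not satisfiable.

No assignment of truth values to the variables can make all 43 clauses true simultaneously.

The formula is UNSAT (unsatisfiable).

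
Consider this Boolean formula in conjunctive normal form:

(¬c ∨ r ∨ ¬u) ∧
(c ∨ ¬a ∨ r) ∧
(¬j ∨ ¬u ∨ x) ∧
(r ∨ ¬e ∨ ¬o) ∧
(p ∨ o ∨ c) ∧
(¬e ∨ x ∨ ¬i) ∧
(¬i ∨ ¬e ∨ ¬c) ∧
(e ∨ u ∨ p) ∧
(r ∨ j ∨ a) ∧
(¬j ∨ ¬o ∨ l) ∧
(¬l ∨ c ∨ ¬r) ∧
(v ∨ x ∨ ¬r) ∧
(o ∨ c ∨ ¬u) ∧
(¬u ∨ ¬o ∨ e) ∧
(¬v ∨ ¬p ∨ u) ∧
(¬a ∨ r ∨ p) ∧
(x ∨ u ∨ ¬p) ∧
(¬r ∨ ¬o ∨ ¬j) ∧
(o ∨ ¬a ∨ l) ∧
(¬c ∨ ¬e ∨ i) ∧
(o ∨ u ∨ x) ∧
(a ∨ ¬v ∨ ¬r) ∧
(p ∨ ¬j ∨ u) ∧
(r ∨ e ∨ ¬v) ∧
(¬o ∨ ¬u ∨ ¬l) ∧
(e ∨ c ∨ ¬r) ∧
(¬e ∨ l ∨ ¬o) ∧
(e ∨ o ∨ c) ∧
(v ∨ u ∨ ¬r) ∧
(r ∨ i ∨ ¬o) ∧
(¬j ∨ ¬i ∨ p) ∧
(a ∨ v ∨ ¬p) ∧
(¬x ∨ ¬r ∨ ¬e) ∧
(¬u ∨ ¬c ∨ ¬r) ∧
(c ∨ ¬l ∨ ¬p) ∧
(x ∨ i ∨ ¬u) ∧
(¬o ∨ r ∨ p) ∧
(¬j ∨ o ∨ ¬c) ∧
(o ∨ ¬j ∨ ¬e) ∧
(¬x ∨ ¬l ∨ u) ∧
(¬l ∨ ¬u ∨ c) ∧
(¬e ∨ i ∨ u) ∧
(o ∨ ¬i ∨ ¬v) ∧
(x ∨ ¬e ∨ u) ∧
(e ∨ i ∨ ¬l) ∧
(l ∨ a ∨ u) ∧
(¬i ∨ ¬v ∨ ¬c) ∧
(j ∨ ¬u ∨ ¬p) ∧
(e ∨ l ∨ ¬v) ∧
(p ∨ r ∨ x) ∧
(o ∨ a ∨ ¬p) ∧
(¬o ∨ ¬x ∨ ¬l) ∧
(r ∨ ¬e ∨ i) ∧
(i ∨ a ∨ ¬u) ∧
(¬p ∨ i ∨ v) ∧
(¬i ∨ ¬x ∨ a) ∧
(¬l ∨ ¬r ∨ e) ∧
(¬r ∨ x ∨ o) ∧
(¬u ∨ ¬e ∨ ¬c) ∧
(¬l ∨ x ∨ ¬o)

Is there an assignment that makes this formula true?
Yes

Yes, the formula is satisfiable.

One satisfying assignment is: p=True, e=False, x=True, a=True, o=True, u=False, i=True, c=True, j=False, v=False, l=False, r=False

Verification: With this assignment, all 60 clauses evaluate to true.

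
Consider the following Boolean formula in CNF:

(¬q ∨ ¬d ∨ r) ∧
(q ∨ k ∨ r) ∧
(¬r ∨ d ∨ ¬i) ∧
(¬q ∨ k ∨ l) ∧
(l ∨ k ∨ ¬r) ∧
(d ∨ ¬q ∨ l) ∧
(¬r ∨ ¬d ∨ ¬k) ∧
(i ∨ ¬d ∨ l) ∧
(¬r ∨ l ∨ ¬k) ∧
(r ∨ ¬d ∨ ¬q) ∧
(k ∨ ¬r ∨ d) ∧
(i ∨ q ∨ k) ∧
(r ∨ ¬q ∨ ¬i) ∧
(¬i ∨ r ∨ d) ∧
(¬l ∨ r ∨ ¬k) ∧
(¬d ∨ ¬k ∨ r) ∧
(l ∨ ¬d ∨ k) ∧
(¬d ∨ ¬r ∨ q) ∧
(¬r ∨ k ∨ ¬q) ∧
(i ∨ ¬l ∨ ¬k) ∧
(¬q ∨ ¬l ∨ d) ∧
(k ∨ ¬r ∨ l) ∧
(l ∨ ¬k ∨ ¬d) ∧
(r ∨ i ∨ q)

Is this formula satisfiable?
No

No, the formula is not satisfiable.

No assignment of truth values to the variables can make all 24 clauses true simultaneously.

The formula is UNSAT (unsatisfiable).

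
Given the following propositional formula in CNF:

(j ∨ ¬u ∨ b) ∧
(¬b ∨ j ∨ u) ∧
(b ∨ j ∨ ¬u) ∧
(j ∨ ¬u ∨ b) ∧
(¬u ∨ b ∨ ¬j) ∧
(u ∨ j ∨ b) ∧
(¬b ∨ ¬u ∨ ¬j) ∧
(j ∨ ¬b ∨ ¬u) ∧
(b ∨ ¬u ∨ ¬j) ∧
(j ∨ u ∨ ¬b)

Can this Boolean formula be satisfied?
Yes

Yes, the formula is satisfiable.

One satisfying assignment is: j=True, b=True, u=False

Verification: With this assignment, all 10 clauses evaluate to true.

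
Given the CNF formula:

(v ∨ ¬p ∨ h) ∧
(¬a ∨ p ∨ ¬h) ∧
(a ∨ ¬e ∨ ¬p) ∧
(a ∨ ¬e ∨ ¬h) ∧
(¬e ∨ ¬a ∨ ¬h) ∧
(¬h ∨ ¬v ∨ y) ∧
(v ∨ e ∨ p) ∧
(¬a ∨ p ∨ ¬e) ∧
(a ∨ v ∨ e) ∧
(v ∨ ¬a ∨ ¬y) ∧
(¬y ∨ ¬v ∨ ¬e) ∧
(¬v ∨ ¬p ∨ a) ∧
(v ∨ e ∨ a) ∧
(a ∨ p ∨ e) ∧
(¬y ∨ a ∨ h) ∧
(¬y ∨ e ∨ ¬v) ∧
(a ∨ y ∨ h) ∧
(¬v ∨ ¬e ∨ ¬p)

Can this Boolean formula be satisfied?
Yes

Yes, the formula is satisfiable.

One satisfying assignment is: p=True, v=False, y=False, e=False, a=True, h=True

Verification: With this assignment, all 18 clauses evaluate to true.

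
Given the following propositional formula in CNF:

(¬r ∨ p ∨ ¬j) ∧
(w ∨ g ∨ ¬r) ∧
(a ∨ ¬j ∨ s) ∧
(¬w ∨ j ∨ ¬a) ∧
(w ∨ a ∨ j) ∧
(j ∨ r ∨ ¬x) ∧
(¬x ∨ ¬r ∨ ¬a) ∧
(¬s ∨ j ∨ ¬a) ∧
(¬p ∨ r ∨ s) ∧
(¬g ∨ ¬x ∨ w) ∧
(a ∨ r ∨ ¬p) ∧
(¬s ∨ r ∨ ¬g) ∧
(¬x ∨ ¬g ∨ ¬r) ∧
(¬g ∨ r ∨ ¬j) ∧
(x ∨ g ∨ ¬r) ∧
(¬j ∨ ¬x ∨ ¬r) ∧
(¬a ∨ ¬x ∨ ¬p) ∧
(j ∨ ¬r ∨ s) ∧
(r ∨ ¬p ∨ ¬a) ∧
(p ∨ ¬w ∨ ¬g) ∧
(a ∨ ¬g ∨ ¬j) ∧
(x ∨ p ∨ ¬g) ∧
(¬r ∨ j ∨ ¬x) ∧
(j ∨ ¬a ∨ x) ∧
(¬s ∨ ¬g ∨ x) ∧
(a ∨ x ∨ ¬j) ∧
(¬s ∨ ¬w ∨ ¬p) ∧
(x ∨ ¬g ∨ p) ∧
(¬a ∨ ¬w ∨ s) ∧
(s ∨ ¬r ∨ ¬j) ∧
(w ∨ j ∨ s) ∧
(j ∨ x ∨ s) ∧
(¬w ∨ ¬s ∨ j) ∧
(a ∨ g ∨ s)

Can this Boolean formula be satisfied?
Yes

Yes, the formula is satisfiable.

One satisfying assignment is: w=False, a=False, j=True, s=True, x=True, r=False, g=False, p=False

Verification: With this assignment, all 34 clauses evaluate to true.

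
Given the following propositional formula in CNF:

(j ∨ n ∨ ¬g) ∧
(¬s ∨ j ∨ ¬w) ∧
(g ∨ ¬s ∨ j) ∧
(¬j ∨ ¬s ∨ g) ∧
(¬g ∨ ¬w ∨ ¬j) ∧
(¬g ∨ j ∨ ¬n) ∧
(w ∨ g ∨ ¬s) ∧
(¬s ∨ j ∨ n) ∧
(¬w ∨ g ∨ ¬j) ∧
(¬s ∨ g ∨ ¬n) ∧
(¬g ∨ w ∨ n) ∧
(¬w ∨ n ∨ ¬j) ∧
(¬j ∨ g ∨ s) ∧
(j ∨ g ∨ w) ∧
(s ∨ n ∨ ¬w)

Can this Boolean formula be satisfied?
Yes

Yes, the formula is satisfiable.

One satisfying assignment is: g=False, j=False, s=False, n=True, w=True

Verification: With this assignment, all 15 clauses evaluate to true.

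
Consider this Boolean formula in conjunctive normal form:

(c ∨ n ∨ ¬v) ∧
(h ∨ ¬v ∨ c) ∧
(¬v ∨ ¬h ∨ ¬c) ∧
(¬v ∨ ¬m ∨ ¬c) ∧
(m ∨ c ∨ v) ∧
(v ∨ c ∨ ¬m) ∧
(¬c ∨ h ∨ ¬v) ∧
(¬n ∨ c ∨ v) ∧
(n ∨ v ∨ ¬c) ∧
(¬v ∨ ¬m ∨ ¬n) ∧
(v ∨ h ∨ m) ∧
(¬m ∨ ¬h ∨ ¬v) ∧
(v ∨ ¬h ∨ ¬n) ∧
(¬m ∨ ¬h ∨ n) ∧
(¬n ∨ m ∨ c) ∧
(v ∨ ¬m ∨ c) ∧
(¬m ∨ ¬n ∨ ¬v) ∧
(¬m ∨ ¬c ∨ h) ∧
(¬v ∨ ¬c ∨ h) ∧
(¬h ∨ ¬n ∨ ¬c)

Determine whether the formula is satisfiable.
No

No, the formula is not satisfiable.

No assignment of truth values to the variables can make all 20 clauses true simultaneously.

The formula is UNSAT (unsatisfiable).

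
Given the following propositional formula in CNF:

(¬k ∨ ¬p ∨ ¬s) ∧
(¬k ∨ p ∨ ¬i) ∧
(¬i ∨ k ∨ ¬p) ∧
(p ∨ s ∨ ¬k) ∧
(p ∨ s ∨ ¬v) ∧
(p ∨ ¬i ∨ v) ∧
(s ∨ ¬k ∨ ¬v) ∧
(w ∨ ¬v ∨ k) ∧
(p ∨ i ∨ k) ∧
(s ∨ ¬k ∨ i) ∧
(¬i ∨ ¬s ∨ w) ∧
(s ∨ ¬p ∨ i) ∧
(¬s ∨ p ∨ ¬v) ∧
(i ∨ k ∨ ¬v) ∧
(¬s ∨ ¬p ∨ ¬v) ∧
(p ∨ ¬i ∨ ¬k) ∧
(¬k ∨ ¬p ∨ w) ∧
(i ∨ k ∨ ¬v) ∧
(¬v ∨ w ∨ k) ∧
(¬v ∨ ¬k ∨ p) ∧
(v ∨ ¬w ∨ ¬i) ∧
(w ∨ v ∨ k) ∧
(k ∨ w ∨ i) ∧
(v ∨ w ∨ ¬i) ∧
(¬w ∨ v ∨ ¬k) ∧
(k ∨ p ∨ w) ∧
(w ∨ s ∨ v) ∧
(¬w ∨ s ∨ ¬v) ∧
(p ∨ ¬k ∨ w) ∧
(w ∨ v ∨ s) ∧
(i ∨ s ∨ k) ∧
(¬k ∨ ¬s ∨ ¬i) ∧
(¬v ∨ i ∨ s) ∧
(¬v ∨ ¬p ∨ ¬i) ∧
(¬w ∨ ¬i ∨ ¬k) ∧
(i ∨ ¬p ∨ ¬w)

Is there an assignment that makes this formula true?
No

No, the formula is not satisfiable.

No assignment of truth values to the variables can make all 36 clauses true simultaneously.

The formula is UNSAT (unsatisfiable).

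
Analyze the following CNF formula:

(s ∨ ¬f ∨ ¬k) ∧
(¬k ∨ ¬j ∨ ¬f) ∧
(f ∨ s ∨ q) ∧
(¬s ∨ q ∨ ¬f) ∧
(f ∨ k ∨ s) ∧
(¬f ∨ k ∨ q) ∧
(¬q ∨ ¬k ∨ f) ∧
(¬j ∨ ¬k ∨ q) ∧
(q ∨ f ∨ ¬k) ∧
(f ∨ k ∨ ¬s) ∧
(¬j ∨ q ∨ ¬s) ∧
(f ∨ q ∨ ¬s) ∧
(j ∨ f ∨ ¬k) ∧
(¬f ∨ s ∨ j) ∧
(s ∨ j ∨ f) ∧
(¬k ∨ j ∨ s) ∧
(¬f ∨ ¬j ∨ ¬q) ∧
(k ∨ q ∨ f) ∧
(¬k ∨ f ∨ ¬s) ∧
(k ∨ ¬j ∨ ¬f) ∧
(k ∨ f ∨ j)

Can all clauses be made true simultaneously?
Yes

Yes, the formula is satisfiable.

One satisfying assignment is: j=False, s=True, k=False, f=True, q=True

Verification: With this assignment, all 21 clauses evaluate to true.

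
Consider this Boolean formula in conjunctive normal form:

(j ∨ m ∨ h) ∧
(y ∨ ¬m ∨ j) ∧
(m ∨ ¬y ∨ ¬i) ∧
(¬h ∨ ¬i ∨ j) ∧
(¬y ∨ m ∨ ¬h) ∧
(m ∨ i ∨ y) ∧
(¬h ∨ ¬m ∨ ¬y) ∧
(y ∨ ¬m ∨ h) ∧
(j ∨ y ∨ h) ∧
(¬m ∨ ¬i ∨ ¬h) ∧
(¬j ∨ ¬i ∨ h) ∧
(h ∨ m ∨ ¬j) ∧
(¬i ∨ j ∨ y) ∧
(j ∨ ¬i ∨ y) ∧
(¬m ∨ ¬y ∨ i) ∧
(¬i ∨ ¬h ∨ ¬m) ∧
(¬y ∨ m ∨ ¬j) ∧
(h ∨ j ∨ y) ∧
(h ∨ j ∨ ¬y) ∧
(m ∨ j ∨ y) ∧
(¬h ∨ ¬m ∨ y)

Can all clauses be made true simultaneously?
Yes

Yes, the formula is satisfiable.

One satisfying assignment is: y=False, h=True, i=True, j=True, m=False

Verification: With this assignment, all 21 clauses evaluate to true.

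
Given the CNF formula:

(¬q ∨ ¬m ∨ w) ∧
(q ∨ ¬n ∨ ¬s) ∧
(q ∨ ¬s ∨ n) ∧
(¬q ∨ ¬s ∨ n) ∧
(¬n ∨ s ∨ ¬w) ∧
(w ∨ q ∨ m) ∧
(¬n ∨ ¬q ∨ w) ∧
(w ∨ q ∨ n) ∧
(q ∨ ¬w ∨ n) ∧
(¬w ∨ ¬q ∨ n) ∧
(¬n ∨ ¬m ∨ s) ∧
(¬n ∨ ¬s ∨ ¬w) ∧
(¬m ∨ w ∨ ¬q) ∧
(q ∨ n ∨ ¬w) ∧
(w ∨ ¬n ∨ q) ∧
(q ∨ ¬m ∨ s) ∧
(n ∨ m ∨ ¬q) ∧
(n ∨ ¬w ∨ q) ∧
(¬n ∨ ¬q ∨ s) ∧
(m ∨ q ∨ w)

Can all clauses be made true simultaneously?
No

No, the formula is not satisfiable.

No assignment of truth values to the variables can make all 20 clauses true simultaneously.

The formula is UNSAT (unsatisfiable).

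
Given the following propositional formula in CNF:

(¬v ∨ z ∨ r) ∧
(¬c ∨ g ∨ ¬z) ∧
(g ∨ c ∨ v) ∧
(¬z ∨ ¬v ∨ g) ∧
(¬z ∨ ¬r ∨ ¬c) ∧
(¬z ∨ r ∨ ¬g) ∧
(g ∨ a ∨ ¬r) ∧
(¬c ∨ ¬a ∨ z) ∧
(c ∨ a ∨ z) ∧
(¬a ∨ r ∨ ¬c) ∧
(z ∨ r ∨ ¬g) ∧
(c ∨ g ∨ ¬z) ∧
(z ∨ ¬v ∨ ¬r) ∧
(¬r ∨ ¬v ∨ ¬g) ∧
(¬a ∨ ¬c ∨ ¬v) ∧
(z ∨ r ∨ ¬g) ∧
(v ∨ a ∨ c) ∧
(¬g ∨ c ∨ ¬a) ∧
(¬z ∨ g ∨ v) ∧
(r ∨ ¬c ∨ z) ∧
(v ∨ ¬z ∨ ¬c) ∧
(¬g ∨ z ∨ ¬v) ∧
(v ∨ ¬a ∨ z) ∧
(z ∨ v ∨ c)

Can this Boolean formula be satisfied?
Yes

Yes, the formula is satisfiable.

One satisfying assignment is: c=True, g=True, r=True, a=False, v=False, z=False

Verification: With this assignment, all 24 clauses evaluate to true.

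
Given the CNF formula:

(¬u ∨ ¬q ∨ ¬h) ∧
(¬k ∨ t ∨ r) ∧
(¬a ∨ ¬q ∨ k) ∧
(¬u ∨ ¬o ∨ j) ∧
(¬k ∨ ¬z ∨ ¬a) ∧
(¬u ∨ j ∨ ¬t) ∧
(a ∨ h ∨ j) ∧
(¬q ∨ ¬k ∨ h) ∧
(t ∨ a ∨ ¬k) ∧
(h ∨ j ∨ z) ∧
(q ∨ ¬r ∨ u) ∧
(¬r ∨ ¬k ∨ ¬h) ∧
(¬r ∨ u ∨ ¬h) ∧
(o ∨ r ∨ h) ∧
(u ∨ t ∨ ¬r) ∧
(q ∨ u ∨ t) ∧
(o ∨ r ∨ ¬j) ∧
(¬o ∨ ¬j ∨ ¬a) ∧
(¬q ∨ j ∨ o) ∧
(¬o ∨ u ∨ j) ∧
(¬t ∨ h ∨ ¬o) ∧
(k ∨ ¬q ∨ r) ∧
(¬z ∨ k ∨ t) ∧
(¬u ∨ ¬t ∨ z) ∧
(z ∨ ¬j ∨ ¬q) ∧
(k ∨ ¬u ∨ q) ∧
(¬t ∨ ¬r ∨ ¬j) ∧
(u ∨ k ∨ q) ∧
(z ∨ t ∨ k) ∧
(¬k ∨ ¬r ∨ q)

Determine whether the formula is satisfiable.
Yes

Yes, the formula is satisfiable.

One satisfying assignment is: j=False, u=False, t=True, r=False, h=True, k=True, q=False, z=False, o=False, a=False

Verification: With this assignment, all 30 clauses evaluate to true.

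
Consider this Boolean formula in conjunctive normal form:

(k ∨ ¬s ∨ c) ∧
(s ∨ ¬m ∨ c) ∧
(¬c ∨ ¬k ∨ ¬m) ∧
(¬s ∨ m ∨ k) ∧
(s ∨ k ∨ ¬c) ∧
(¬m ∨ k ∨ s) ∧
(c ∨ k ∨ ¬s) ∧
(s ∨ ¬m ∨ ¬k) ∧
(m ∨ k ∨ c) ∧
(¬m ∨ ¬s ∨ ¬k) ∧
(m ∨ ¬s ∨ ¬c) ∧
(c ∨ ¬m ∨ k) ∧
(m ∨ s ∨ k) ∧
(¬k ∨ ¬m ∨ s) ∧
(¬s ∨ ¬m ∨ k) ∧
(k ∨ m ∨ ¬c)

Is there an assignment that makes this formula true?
Yes

Yes, the formula is satisfiable.

One satisfying assignment is: m=False, c=False, s=False, k=True

Verification: With this assignment, all 16 clauses evaluate to true.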